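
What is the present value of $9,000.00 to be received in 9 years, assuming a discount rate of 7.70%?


Present value formula: PV = FV / (1 + r)^t
PV = $9,000.00 / (1 + 0.077)^9
PV = $9,000.00 / 1.949581
PV = $4,616.38

PV = FV / (1 + r)^t = $4,616.38


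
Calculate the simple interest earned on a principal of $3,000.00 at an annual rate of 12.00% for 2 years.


Simple interest formula: I = P × r × t
I = $3,000.00 × 0.12 × 2
I = $720.00

I = P × r × t = $720.00


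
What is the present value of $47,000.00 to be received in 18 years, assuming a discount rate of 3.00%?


Present value formula: PV = FV / (1 + r)^t
PV = $47,000.00 / (1 + 0.03)^18
PV = $47,000.00 / 1.702433
PV = $27,607.55

PV = FV / (1 + r)^t = $27,607.55


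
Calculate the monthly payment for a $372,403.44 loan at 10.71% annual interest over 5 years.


Loan payment formula: PMT = PV × r / (1 − (1 + r)^(−n))
Monthly rate r = 0.1071/12 = 0.008925, n = 60 months
Denominator: 1 − (1 + 0.1071/12)^(−60) = 0.413231
PMT = $372,403.44 × (0.1071/12) / 0.413231
PMT = $8,043.20 per month

PMT = PV × r / (1-(1+r)^(-n)) = $8,043.20/month


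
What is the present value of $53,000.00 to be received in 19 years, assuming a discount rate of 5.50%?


Present value formula: PV = FV / (1 + r)^t
PV = $53,000.00 / (1 + 0.055)^19
PV = $53,000.00 / 2.765647
PV = $19,163.69

PV = FV / (1 + r)^t = $19,163.69


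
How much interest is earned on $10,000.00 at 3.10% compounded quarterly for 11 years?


Compound interest earned = final amount − principal.
A = P(1 + r/n)^(nt) = $10,000.00 × (1 + 0.031/4)^(4 × 11) = $14,045.06
Interest = A − P = $14,045.06 − $10,000.00 = $4,045.06

Interest = A - P = $4,045.06


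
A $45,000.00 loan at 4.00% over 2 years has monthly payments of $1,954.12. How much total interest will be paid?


Total paid over the life of the loan = PMT × n.
Total paid = $1,954.12 × 24 = $46,898.88
Total interest = total paid − principal = $46,898.88 − $45,000.00 = $1,898.88

Total interest = (PMT × n) - PV = $1,898.88


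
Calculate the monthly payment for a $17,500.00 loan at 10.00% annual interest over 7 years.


Loan payment formula: PMT = PV × r / (1 − (1 + r)^(−n))
Monthly rate r = 0.1/12 ≈ 0.00833333, n = 84 months
Denominator: 1 − (1 + 0.1/12)^(−84) = 0.501972
PMT = $17,500.00 × (0.1/12) / 0.501972
PMT = $290.52 per month

PMT = PV × r / (1-(1+r)^(-n)) = $290.52/month


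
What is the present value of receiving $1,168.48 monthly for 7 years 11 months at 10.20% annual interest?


Present value of an ordinary annuity: PV = PMT × (1 − (1 + r)^(−n)) / r
Monthly rate r = 0.102/12 = 0.0085, n = 95
PV = $1,168.48 × (1 − (1 + 0.102/12)^(−95)) / (0.102/12)
PV = $1,168.48 × 65.000458
PV = $75,951.74

PV = PMT × (1-(1+r)^(-n))/r = $75,951.74


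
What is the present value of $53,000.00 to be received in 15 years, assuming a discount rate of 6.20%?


Present value formula: PV = FV / (1 + r)^t
PV = $53,000.00 / (1 + 0.062)^15
PV = $53,000.00 / 2.4652885
PV = $21,498.50

PV = FV / (1 + r)^t = $21,498.50


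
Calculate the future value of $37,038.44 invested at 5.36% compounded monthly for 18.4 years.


Compound interest formula: A = P(1 + r/n)^(nt)
A = $37,038.44 × (1 + 0.0536/12)^(12 × 18.4)
Growth factor: (1 + 0.0536/12)^220.8 = 2.675253
A = $37,038.44 × 2.675253
A = $99,087.20

A = P(1 + r/n)^(nt) = $99,087.20


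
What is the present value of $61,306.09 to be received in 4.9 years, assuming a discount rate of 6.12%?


Present value formula: PV = FV / (1 + r)^t
PV = $61,306.09 / (1 + 0.0612)^4.9
PV = $61,306.09 / 1.337847
PV = $45,824.44

PV = FV / (1 + r)^t = $45,824.44


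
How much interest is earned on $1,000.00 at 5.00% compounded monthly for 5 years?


Compound interest earned = final amount − principal.
A = P(1 + r/n)^(nt) = $1,000.00 × (1 + 0.05/12)^(12 × 5) = $1,283.36
Interest = A − P = $1,283.36 − $1,000.00 = $283.36

Interest = A - P = $283.36


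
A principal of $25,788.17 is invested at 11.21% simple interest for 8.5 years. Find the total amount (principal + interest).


Total amount formula: A = P(1 + rt) = P + P·r·t
Interest: I = P × r × t = $25,788.17 × 0.1121 × 8.5 = $24,572.26
A = P + I = $25,788.17 + $24,572.26 = $50,360.43

A = P + I = P(1 + rt) = $50,360.43


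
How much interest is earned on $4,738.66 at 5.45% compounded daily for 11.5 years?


Compound interest earned = final amount − principal.
A = P(1 + r/n)^(nt) = $4,738.66 × (1 + 0.0545/365)^(365 × 11.5) = $8,868.07
Interest = A − P = $8,868.07 − $4,738.66 = $4,129.41

Interest = A - P = $4,129.41


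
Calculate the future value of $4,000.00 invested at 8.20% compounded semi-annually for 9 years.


Compound interest formula: A = P(1 + r/n)^(nt)
A = $4,000.00 × (1 + 0.082/2)^(2 × 9)
Growth factor: (1 + 0.082/2)^18 = 2.061167
A = $4,000.00 × 2.061167
A = $8,244.67

A = P(1 + r/n)^(nt) = $8,244.67


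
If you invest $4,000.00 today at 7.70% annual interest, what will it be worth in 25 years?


Future value formula: FV = PV × (1 + r)^t
FV = $4,000.00 × (1 + 0.077)^25
FV = $4,000.00 × 6.388407
FV = $25,553.63

FV = PV × (1 + r)^t = $25,553.63


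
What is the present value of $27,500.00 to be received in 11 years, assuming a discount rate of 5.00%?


Present value formula: PV = FV / (1 + r)^t
PV = $27,500.00 / (1 + 0.05)^11
PV = $27,500.00 / 1.710339
PV = $16,078.68

PV = FV / (1 + r)^t = $16,078.68


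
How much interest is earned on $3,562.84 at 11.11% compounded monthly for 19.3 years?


Compound interest earned = final amount − principal.
A = P(1 + r/n)^(nt) = $3,562.84 × (1 + 0.1111/12)^(12 × 19.3) = $30,111.97
Interest = A − P = $30,111.97 − $3,562.84 = $26,549.13

Interest = A - P = $26,549.13


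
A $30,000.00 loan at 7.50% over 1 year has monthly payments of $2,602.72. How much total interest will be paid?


Total paid over the life of the loan = PMT × n.
Total paid = $2,602.72 × 12 = $31,232.64
Total interest = total paid − principal = $31,232.64 − $30,000.00 = $1,232.64

Total interest = (PMT × n) - PV = $1,232.64


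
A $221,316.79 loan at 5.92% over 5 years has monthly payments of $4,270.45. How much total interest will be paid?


Total paid over the life of the loan = PMT × n.
Total paid = $4,270.45 × 60 = $256,227.00
Total interest = total paid − principal = $256,227.00 − $221,316.79 = $34,910.21

Total interest = (PMT × n) - PV = $34,910.21


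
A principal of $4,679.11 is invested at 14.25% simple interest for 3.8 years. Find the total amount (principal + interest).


Total amount formula: A = P(1 + rt) = P + P·r·t
Interest: I = P × r × t = $4,679.11 × 0.1425 × 3.8 = $2,533.74
A = P + I = $4,679.11 + $2,533.74 = $7,212.85

A = P + I = P(1 + rt) = $7,212.85


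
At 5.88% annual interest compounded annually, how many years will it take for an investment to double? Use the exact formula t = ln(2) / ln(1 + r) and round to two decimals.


Doubling condition: (1 + r)^t = 2
Take ln of both sides: t × ln(1 + r) = ln(2)
t = ln(2) / ln(1 + r)
t = 0.693147 / 0.057136
t = 12.13

t = ln(2) / ln(1 + r) = 12.13 years


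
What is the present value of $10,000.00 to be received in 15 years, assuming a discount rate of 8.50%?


Present value formula: PV = FV / (1 + r)^t
PV = $10,000.00 / (1 + 0.085)^15
PV = $10,000.00 / 3.399743
PV = $2,941.40

PV = FV / (1 + r)^t = $2,941.40


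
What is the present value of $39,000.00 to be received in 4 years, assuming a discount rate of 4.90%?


Present value formula: PV = FV / (1 + r)^t
PV = $39,000.00 / (1 + 0.049)^4
PV = $39,000.00 / 1.2108824
PV = $32,207.92

PV = FV / (1 + r)^t = $32,207.92


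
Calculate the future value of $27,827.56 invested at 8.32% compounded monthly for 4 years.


Compound interest formula: A = P(1 + r/n)^(nt)
A = $27,827.56 × (1 + 0.0832/12)^(12 × 4)
Growth factor: (1 + 0.0832/12)^48 = 1.3932673
A = $27,827.56 × 1.3932673
A = $38,771.23

A = P(1 + r/n)^(nt) = $38,771.23


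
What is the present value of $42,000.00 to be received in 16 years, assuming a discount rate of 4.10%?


Present value formula: PV = FV / (1 + r)^t
PV = $42,000.00 / (1 + 0.041)^16
PV = $42,000.00 / 1.902005
PV = $22,081.96

PV = FV / (1 + r)^t = $22,081.96


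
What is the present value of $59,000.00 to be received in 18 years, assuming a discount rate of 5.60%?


Present value formula: PV = FV / (1 + r)^t
PV = $59,000.00 / (1 + 0.056)^18
PV = $59,000.00 / 2.666555
PV = $22,125.93

PV = FV / (1 + r)^t = $22,125.93


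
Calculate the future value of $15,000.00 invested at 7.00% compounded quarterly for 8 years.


Compound interest formula: A = P(1 + r/n)^(nt)
A = $15,000.00 × (1 + 0.07/4)^(4 × 8)
Growth factor: (1 + 0.07/4)^32 = 1.7422135
A = $15,000.00 × 1.7422135
A = $26,133.20

A = P(1 + r/n)^(nt) = $26,133.20


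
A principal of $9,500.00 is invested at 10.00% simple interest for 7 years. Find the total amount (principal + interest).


Total amount formula: A = P(1 + rt) = P + P·r·t
Interest: I = P × r × t = $9,500.00 × 0.1 × 7 = $6,650.00
A = P + I = $9,500.00 + $6,650.00 = $16,150.00

A = P + I = P(1 + rt) = $16,150.00


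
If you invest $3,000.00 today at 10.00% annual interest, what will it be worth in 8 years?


Future value formula: FV = PV × (1 + r)^t
FV = $3,000.00 × (1 + 0.1)^8
FV = $3,000.00 × 2.143589
FV = $6,430.77

FV = PV × (1 + r)^t = $6,430.77


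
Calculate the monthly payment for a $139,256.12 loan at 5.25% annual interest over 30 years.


Loan payment formula: PMT = PV × r / (1 − (1 + r)^(−n))
Monthly rate r = 0.0525/12 = 0.004375, n = 360 months
Denominator: 1 − (1 + 0.0525/12)^(−360) = 0.792280
PMT = $139,256.12 × (0.0525/12) / 0.792280
PMT = $768.98 per month

PMT = PV × r / (1-(1+r)^(-n)) = $768.98/month


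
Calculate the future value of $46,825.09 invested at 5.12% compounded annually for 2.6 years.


Compound interest formula: A = P(1 + r/n)^(nt)
A = $46,825.09 × (1 + 0.0512/1)^(1 × 2.6)
Growth factor: (1 + 0.0512/1)^2.6 = 1.13862815
A = $46,825.09 × 1.13862815
A = $53,316.37

A = P(1 + r/n)^(nt) = $53,316.37


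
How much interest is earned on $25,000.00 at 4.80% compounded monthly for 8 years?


Compound interest earned = final amount − principal.
A = P(1 + r/n)^(nt) = $25,000.00 × (1 + 0.048/12)^(12 × 8) = $36,675.53
Interest = A − P = $36,675.53 − $25,000.00 = $11,675.53

Interest = A - P = $11,675.53


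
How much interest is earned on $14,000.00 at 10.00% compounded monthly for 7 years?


Compound interest earned = final amount − principal.
A = P(1 + r/n)^(nt) = $14,000.00 × (1 + 0.1/12)^(12 × 7) = $28,110.88
Interest = A − P = $28,110.88 − $14,000.00 = $14,110.88

Interest = A - P = $14,110.88


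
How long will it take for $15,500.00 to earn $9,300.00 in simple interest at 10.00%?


Rearrange the simple interest formula for t:
I = P × r × t  ⇒  t = I / (P × r)
t = $9,300.00 / ($15,500.00 × 0.1)
t = 6

t = I/(P×r) = 6 years


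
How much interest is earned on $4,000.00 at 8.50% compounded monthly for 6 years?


Compound interest earned = final amount − principal.
A = P(1 + r/n)^(nt) = $4,000.00 × (1 + 0.085/12)^(12 × 6) = $6,649.20
Interest = A − P = $6,649.20 − $4,000.00 = $2,649.20

Interest = A - P = $2,649.20


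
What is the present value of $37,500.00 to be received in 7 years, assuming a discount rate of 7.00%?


Present value formula: PV = FV / (1 + r)^t
PV = $37,500.00 / (1 + 0.07)^7
PV = $37,500.00 / 1.605781
PV = $23,353.12

PV = FV / (1 + r)^t = $23,353.12


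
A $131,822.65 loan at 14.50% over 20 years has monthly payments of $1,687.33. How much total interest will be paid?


Total paid over the life of the loan = PMT × n.
Total paid = $1,687.33 × 240 = $404,959.20
Total interest = total paid − principal = $404,959.20 − $131,822.65 = $273,136.55

Total interest = (PMT × n) - PV = $273,136.55


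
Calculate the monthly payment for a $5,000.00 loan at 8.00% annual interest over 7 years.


Loan payment formula: PMT = PV × r / (1 − (1 + r)^(−n))
Monthly rate r = 0.08/12 ≈ 0.00666667, n = 84 months
Denominator: 1 − (1 + 0.08/12)^(−84) = 0.427728
PMT = $5,000.00 × (0.08/12) / 0.427728
PMT = $77.93 per month

PMT = PV × r / (1-(1+r)^(-n)) = $77.93/month


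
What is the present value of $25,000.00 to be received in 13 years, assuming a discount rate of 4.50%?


Present value formula: PV = FV / (1 + r)^t
PV = $25,000.00 / (1 + 0.045)^13
PV = $25,000.00 / 1.772196
PV = $14,106.79

PV = FV / (1 + r)^t = $14,106.79


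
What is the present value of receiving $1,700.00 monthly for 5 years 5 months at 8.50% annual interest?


Present value of an ordinary annuity: PV = PMT × (1 − (1 + r)^(−n)) / r
Monthly rate r = 0.085/12 ≈ 0.00708333, n = 65
PV = $1,700.00 × (1 − (1 + 0.085/12)^(−65)) / (0.085/12)
PV = $1,700.00 × 51.946499
PV = $88,309.05

PV = PMT × (1-(1+r)^(-n))/r = $88,309.05


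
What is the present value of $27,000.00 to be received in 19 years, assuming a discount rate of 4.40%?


Present value formula: PV = FV / (1 + r)^t
PV = $27,000.00 / (1 + 0.044)^19
PV = $27,000.00 / 2.266259
PV = $11,913.91

PV = FV / (1 + r)^t = $11,913.91


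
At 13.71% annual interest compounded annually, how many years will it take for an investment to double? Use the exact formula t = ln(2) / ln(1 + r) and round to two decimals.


Doubling condition: (1 + r)^t = 2
Take ln of both sides: t × ln(1 + r) = ln(2)
t = ln(2) / ln(1 + r)
t = 0.693147 / 0.128481
t = 5.39

t = ln(2) / ln(1 + r) = 5.39 years


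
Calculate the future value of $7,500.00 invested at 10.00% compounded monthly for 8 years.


Compound interest formula: A = P(1 + r/n)^(nt)
A = $7,500.00 × (1 + 0.1/12)^(12 × 8)
Growth factor: (1 + 0.1/12)^96 = 2.218176
A = $7,500.00 × 2.218176
A = $16,636.32

A = P(1 + r/n)^(nt) = $16,636.32


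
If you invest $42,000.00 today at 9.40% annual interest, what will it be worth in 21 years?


Future value formula: FV = PV × (1 + r)^t
FV = $42,000.00 × (1 + 0.094)^21
FV = $42,000.00 × 6.59726246
FV = $277,085.02

FV = PV × (1 + r)^t = $277,085.02


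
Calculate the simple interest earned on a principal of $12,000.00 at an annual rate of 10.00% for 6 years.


Simple interest formula: I = P × r × t
I = $12,000.00 × 0.1 × 6
I = $7,200.00

I = P × r × t = $7,200.00


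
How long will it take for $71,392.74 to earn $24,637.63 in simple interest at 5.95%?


Rearrange the simple interest formula for t:
I = P × r × t  ⇒  t = I / (P × r)
t = $24,637.63 / ($71,392.74 × 0.0595)
t = 5.8

t = I/(P×r) = 5.8 years


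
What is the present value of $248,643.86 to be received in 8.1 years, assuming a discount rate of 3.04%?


Present value formula: PV = FV / (1 + r)^t
PV = $248,643.86 / (1 + 0.0304)^8.1
PV = $248,643.86 / 1.27452214
PV = $195,087.91

PV = FV / (1 + r)^t = $195,087.91


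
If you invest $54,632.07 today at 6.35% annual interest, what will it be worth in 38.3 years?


Future value formula: FV = PV × (1 + r)^t
FV = $54,632.07 × (1 + 0.0635)^38.3
FV = $54,632.07 × 10.5692952
FV = $577,422.48

FV = PV × (1 + r)^t = $577,422.48


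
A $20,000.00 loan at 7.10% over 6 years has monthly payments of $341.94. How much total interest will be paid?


Total paid over the life of the loan = PMT × n.
Total paid = $341.94 × 72 = $24,619.68
Total interest = total paid − principal = $24,619.68 − $20,000.00 = $4,619.68

Total interest = (PMT × n) - PV = $4,619.68


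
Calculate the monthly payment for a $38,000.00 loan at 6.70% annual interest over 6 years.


Loan payment formula: PMT = PV × r / (1 − (1 + r)^(−n))
Monthly rate r = 0.067/12 ≈ 0.00558333, n = 72 months
Denominator: 1 − (1 + 0.067/12)^(−72) = 0.330271
PMT = $38,000.00 × (0.067/12) / 0.330271
PMT = $642.40 per month

PMT = PV × r / (1-(1+r)^(-n)) = $642.40/month


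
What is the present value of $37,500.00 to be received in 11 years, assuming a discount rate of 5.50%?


Present value formula: PV = FV / (1 + r)^t
PV = $37,500.00 / (1 + 0.055)^11
PV = $37,500.00 / 1.8020924
PV = $20,809.14

PV = FV / (1 + r)^t = $20,809.14


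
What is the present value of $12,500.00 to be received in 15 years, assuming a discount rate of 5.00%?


Present value formula: PV = FV / (1 + r)^t
PV = $12,500.00 / (1 + 0.05)^15
PV = $12,500.00 / 2.078928
PV = $6,012.71

PV = FV / (1 + r)^t = $6,012.71


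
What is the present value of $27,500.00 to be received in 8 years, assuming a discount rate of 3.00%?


Present value formula: PV = FV / (1 + r)^t
PV = $27,500.00 / (1 + 0.03)^8
PV = $27,500.00 / 1.2667701
PV = $21,708.75

PV = FV / (1 + r)^t = $21,708.75


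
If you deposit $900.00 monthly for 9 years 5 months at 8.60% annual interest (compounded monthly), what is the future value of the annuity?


Future value of an ordinary annuity: FV = PMT × ((1 + r)^n − 1) / r
Monthly rate r = 0.086/12 ≈ 0.00716667, n = 113
FV = $900.00 × ((1 + 0.086/12)^113 − 1) / (0.086/12)
FV = $900.00 × 173.169991
FV = $155,852.99

FV = PMT × ((1+r)^n - 1)/r = $155,852.99


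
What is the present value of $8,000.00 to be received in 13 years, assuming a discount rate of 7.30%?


Present value formula: PV = FV / (1 + r)^t
PV = $8,000.00 / (1 + 0.073)^13
PV = $8,000.00 / 2.499173
PV = $3,201.06

PV = FV / (1 + r)^t = $3,201.06


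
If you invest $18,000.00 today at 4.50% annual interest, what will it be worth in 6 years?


Future value formula: FV = PV × (1 + r)^t
FV = $18,000.00 × (1 + 0.045)^6
FV = $18,000.00 × 1.302260
FV = $23,440.68

FV = PV × (1 + r)^t = $23,440.68


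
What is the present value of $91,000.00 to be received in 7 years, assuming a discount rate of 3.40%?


Present value formula: PV = FV / (1 + r)^t
PV = $91,000.00 / (1 + 0.034)^7
PV = $91,000.00 / 1.2636994
PV = $72,010.80

PV = FV / (1 + r)^t = $72,010.80


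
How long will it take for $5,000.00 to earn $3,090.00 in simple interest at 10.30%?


Rearrange the simple interest formula for t:
I = P × r × t  ⇒  t = I / (P × r)
t = $3,090.00 / ($5,000.00 × 0.103)
t = 6

t = I/(P×r) = 6 years


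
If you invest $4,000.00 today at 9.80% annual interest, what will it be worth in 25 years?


Future value formula: FV = PV × (1 + r)^t
FV = $4,000.00 × (1 + 0.098)^25
FV = $4,000.00 × 10.352816
FV = $41,411.26

FV = PV × (1 + r)^t = $41,411.26


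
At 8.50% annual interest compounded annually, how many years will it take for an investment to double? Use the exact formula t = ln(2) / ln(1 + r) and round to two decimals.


Doubling condition: (1 + r)^t = 2
Take ln of both sides: t × ln(1 + r) = ln(2)
t = ln(2) / ln(1 + r)
t = 0.693147 / 0.081580
t = 8.50

t = ln(2) / ln(1 + r) = 8.50 years


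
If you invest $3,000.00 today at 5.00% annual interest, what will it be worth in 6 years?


Future value formula: FV = PV × (1 + r)^t
FV = $3,000.00 × (1 + 0.05)^6
FV = $3,000.00 × 1.340096
FV = $4,020.29

FV = PV × (1 + r)^t = $4,020.29


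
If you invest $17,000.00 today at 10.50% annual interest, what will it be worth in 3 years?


Future value formula: FV = PV × (1 + r)^t
FV = $17,000.00 × (1 + 0.105)^3
FV = $17,000.00 × 1.3492326
FV = $22,936.95

FV = PV × (1 + r)^t = $22,936.95


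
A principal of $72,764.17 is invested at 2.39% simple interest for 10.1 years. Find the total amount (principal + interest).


Total amount formula: A = P(1 + rt) = P + P·r·t
Interest: I = P × r × t = $72,764.17 × 0.0239 × 10.1 = $17,564.54
A = P + I = $72,764.17 + $17,564.54 = $90,328.71

A = P + I = P(1 + rt) = $90,328.71


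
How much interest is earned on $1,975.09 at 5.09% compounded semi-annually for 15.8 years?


Compound interest earned = final amount − principal.
A = P(1 + r/n)^(nt) = $1,975.09 × (1 + 0.0509/2)^(2 × 15.8) = $4,370.03
Interest = A − P = $4,370.03 − $1,975.09 = $2,394.94

Interest = A - P = $2,394.94


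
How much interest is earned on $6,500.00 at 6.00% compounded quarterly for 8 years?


Compound interest earned = final amount − principal.
A = P(1 + r/n)^(nt) = $6,500.00 × (1 + 0.06/4)^(4 × 8) = $10,467.11
Interest = A − P = $10,467.11 − $6,500.00 = $3,967.11

Interest = A - P = $3,967.11


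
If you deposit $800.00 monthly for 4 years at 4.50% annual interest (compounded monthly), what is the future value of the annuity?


Future value of an ordinary annuity: FV = PMT × ((1 + r)^n − 1) / r
Monthly rate r = 0.045/12 = 0.00375, n = 48
FV = $800.00 × ((1 + 0.045/12)^48 − 1) / (0.045/12)
FV = $800.00 × 52.483834
FV = $41,987.07

FV = PMT × ((1+r)^n - 1)/r = $41,987.07


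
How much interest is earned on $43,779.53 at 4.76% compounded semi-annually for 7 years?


Compound interest earned = final amount − principal.
A = P(1 + r/n)^(nt) = $43,779.53 × (1 + 0.0476/2)^(2 × 7) = $60,853.12
Interest = A − P = $60,853.12 − $43,779.53 = $17,073.59

Interest = A - P = $17,073.59


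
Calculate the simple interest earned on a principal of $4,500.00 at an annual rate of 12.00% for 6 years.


Simple interest formula: I = P × r × t
I = $4,500.00 × 0.12 × 6
I = $3,240.00

I = P × r × t = $3,240.00


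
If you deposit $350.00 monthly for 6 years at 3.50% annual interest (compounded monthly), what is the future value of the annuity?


Future value of an ordinary annuity: FV = PMT × ((1 + r)^n − 1) / r
Monthly rate r = 0.035/12 ≈ 0.00291667, n = 72
FV = $350.00 × ((1 + 0.035/12)^72 − 1) / (0.035/12)
FV = $350.00 × 79.988927
FV = $27,996.12

FV = PMT × ((1+r)^n - 1)/r = $27,996.12


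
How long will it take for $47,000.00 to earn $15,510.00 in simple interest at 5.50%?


Rearrange the simple interest formula for t:
I = P × r × t  ⇒  t = I / (P × r)
t = $15,510.00 / ($47,000.00 × 0.055)
t = 6

t = I/(P×r) = 6 years


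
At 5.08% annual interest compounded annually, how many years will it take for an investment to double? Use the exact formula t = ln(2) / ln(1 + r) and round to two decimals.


Doubling condition: (1 + r)^t = 2
Take ln of both sides: t × ln(1 + r) = ln(2)
t = ln(2) / ln(1 + r)
t = 0.693147 / 0.049552
t = 13.99

t = ln(2) / ln(1 + r) = 13.99 years


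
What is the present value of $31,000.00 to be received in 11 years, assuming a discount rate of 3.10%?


Present value formula: PV = FV / (1 + r)^t
PV = $31,000.00 / (1 + 0.031)^11
PV = $31,000.00 / 1.399089
PV = $22,157.28

PV = FV / (1 + r)^t = $22,157.28


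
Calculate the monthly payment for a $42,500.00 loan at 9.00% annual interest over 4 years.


Loan payment formula: PMT = PV × r / (1 − (1 + r)^(−n))
Monthly rate r = 0.09/12 = 0.0075, n = 48 months
Denominator: 1 − (1 + 0.09/12)^(−48) = 0.301386
PMT = $42,500.00 × (0.09/12) / 0.301386
PMT = $1,057.61 per month

PMT = PV × r / (1-(1+r)^(-n)) = $1,057.61/month


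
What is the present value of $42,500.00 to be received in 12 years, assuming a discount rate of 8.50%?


Present value formula: PV = FV / (1 + r)^t
PV = $42,500.00 / (1 + 0.085)^12
PV = $42,500.00 / 2.661686
PV = $15,967.32

PV = FV / (1 + r)^t = $15,967.32


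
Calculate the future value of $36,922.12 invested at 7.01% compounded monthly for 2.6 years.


Compound interest formula: A = P(1 + r/n)^(nt)
A = $36,922.12 × (1 + 0.0701/12)^(12 × 2.6)
Growth factor: (1 + 0.0701/12)^31.2 = 1.199290
A = $36,922.12 × 1.199290
A = $44,280.33

A = P(1 + r/n)^(nt) = $44,280.33


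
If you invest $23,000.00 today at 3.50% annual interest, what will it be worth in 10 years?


Future value formula: FV = PV × (1 + r)^t
FV = $23,000.00 × (1 + 0.035)^10
FV = $23,000.00 × 1.4105988
FV = $32,443.77

FV = PV × (1 + r)^t = $32,443.77


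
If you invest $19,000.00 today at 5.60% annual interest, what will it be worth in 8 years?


Future value formula: FV = PV × (1 + r)^t
FV = $19,000.00 × (1 + 0.056)^8
FV = $19,000.00 × 1.5463626
FV = $29,380.89

FV = PV × (1 + r)^t = $29,380.89


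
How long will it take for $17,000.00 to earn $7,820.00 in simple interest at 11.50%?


Rearrange the simple interest formula for t:
I = P × r × t  ⇒  t = I / (P × r)
t = $7,820.00 / ($17,000.00 × 0.115)
t = 4

t = I/(P×r) = 4 years


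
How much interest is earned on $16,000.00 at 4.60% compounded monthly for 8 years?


Compound interest earned = final amount − principal.
A = P(1 + r/n)^(nt) = $16,000.00 × (1 + 0.046/12)^(12 × 8) = $23,101.21
Interest = A − P = $23,101.21 − $16,000.00 = $7,101.21

Interest = A - P = $7,101.21


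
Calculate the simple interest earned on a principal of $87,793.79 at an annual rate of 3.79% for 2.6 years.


Simple interest formula: I = P × r × t
I = $87,793.79 × 0.0379 × 2.6
I = $8,651.20

I = P × r × t = $8,651.20


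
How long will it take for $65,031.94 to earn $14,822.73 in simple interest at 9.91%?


Rearrange the simple interest formula for t:
I = P × r × t  ⇒  t = I / (P × r)
t = $14,822.73 / ($65,031.94 × 0.0991)
t = 2.3

t = I/(P×r) = 2.3 years


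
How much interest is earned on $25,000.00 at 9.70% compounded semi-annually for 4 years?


Compound interest earned = final amount − principal.
A = P(1 + r/n)^(nt) = $25,000.00 × (1 + 0.097/2)^(2 × 4) = $36,516.36
Interest = A − P = $36,516.36 − $25,000.00 = $11,516.36

Interest = A - P = $11,516.36


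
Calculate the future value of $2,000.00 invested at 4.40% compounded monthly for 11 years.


Compound interest formula: A = P(1 + r/n)^(nt)
A = $2,000.00 × (1 + 0.044/12)^(12 × 11)
Growth factor: (1 + 0.044/12)^132 = 1.621116
A = $2,000.00 × 1.621116
A = $3,242.23

A = P(1 + r/n)^(nt) = $3,242.23


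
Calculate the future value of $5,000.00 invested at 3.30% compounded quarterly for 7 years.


Compound interest formula: A = P(1 + r/n)^(nt)
A = $5,000.00 × (1 + 0.033/4)^(4 × 7)
Growth factor: (1 + 0.033/4)^28 = 1.258666
A = $5,000.00 × 1.258666
A = $6,293.33

A = P(1 + r/n)^(nt) = $6,293.33


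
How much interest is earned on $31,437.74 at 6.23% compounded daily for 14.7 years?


Compound interest earned = final amount − principal.
A = P(1 + r/n)^(nt) = $31,437.74 × (1 + 0.0623/365)^(365 × 14.7) = $78,550.44
Interest = A − P = $78,550.44 − $31,437.74 = $47,112.70

Interest = A - P = $47,112.70


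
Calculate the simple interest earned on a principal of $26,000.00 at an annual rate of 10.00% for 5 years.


Simple interest formula: I = P × r × t
I = $26,000.00 × 0.1 × 5
I = $13,000.00

I = P × r × t = $13,000.00


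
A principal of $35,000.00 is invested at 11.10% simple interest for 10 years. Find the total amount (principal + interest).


Total amount formula: A = P(1 + rt) = P + P·r·t
Interest: I = P × r × t = $35,000.00 × 0.111 × 10 = $38,850.00
A = P + I = $35,000.00 + $38,850.00 = $73,850.00

A = P + I = P(1 + rt) = $73,850.00


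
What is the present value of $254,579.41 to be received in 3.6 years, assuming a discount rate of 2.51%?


Present value formula: PV = FV / (1 + r)^t
PV = $254,579.41 / (1 + 0.0251)^3.6
PV = $254,579.41 / 1.0933481
PV = $232,843.88

PV = FV / (1 + r)^t = $232,843.88


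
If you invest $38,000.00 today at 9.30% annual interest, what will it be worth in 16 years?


Future value formula: FV = PV × (1 + r)^t
FV = $38,000.00 × (1 + 0.093)^16
FV = $38,000.00 × 4.1488009
FV = $157,654.43

FV = PV × (1 + r)^t = $157,654.43


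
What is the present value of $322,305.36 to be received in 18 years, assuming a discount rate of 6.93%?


Present value formula: PV = FV / (1 + r)^t
PV = $322,305.36 / (1 + 0.0693)^18
PV = $322,305.36 / 3.3403518
PV = $96,488.45

PV = FV / (1 + r)^t = $96,488.45


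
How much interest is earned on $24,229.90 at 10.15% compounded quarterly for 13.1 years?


Compound interest earned = final amount − principal.
A = P(1 + r/n)^(nt) = $24,229.90 × (1 + 0.1015/4)^(4 × 13.1) = $90,075.44
Interest = A − P = $90,075.44 − $24,229.90 = $65,845.54

Interest = A - P = $65,845.54


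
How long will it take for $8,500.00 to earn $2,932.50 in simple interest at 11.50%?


Rearrange the simple interest formula for t:
I = P × r × t  ⇒  t = I / (P × r)
t = $2,932.50 / ($8,500.00 × 0.115)
t = 3

t = I/(P×r) = 3 years


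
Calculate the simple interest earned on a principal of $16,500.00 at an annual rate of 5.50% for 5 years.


Simple interest formula: I = P × r × t
I = $16,500.00 × 0.055 × 5
I = $4,537.50

I = P × r × t = $4,537.50


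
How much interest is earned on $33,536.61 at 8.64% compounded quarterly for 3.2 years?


Compound interest earned = final amount − principal.
A = P(1 + r/n)^(nt) = $33,536.61 × (1 + 0.0864/4)^(4 × 3.2) = $44,087.40
Interest = A − P = $44,087.40 − $33,536.61 = $10,550.79

Interest = A - P = $10,550.79


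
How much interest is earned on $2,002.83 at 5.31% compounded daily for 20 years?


Compound interest earned = final amount − principal.
A = P(1 + r/n)^(nt) = $2,002.83 × (1 + 0.0531/365)^(365 × 20) = $5,792.04
Interest = A − P = $5,792.04 − $2,002.83 = $3,789.21

Interest = A - P = $3,789.21


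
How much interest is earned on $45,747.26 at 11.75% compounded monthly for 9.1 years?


Compound interest earned = final amount − principal.
A = P(1 + r/n)^(nt) = $45,747.26 × (1 + 0.1175/12)^(12 × 9.1) = $132,579.30
Interest = A − P = $132,579.30 − $45,747.26 = $86,832.04

Interest = A - P = $86,832.04


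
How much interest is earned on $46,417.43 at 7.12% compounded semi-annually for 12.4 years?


Compound interest earned = final amount − principal.
A = P(1 + r/n)^(nt) = $46,417.43 × (1 + 0.0712/2)^(2 × 12.4) = $110,520.73
Interest = A − P = $110,520.73 − $46,417.43 = $64,103.30

Interest = A - P = $64,103.30


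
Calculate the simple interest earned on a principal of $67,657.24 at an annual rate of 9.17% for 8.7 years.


Simple interest formula: I = P × r × t
I = $67,657.24 × 0.0917 × 8.7
I = $53,976.27

I = P × r × t = $53,976.27


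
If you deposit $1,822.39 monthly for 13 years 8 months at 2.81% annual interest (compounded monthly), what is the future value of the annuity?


Future value of an ordinary annuity: FV = PMT × ((1 + r)^n − 1) / r
Monthly rate r = 0.0281/12 ≈ 0.00234167, n = 164
FV = $1,822.39 × ((1 + 0.0281/12)^164 − 1) / (0.0281/12)
FV = $1,822.39 × 199.659246
FV = $363,857.01

FV = PMT × ((1+r)^n - 1)/r = $363,857.01


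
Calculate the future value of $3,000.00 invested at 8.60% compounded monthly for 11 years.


Compound interest formula: A = P(1 + r/n)^(nt)
A = $3,000.00 × (1 + 0.086/12)^(12 × 11)
Growth factor: (1 + 0.086/12)^132 = 2.566713
A = $3,000.00 × 2.566713
A = $7,700.14

A = P(1 + r/n)^(nt) = $7,700.14


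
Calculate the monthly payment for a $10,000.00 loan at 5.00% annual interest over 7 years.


Loan payment formula: PMT = PV × r / (1 − (1 + r)^(−n))
Monthly rate r = 0.05/12 ≈ 0.00416667, n = 84 months
Denominator: 1 − (1 + 0.05/12)^(−84) = 0.294799
PMT = $10,000.00 × (0.05/12) / 0.294799
PMT = $141.34 per month

PMT = PV × r / (1-(1+r)^(-n)) = $141.34/month


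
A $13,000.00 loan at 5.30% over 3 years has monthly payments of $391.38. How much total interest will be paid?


Total paid over the life of the loan = PMT × n.
Total paid = $391.38 × 36 = $14,089.68
Total interest = total paid − principal = $14,089.68 − $13,000.00 = $1,089.68

Total interest = (PMT × n) - PV = $1,089.68


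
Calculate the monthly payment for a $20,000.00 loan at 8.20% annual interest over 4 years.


Loan payment formula: PMT = PV × r / (1 − (1 + r)^(−n))
Monthly rate r = 0.082/12 ≈ 0.00683333, n = 48 months
Denominator: 1 − (1 + 0.082/12)^(−48) = 0.278833
PMT = $20,000.00 × (0.082/12) / 0.278833
PMT = $490.14 per month

PMT = PV × r / (1-(1+r)^(-n)) = $490.14/month


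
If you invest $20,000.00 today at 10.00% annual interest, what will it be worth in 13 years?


Future value formula: FV = PV × (1 + r)^t
FV = $20,000.00 × (1 + 0.1)^13
FV = $20,000.00 × 3.452271
FV = $69,045.42

FV = PV × (1 + r)^t = $69,045.42


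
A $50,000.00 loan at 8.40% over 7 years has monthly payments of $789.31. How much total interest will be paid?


Total paid over the life of the loan = PMT × n.
Total paid = $789.31 × 84 = $66,302.04
Total interest = total paid − principal = $66,302.04 − $50,000.00 = $16,302.04

Total interest = (PMT × n) - PV = $16,302.04


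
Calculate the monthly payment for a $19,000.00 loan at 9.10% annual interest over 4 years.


Loan payment formula: PMT = PV × r / (1 − (1 + r)^(−n))
Monthly rate r = 0.091/12 ≈ 0.00758333, n = 48 months
Denominator: 1 − (1 + 0.091/12)^(−48) = 0.304154
PMT = $19,000.00 × (0.091/12) / 0.304154
PMT = $473.72 per month

PMT = PV × r / (1-(1+r)^(-n)) = $473.72/month


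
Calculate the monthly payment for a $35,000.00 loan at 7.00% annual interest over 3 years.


Loan payment formula: PMT = PV × r / (1 − (1 + r)^(−n))
Monthly rate r = 0.07/12 ≈ 0.00583333, n = 36 months
Denominator: 1 − (1 + 0.07/12)^(−36) = 0.188921
PMT = $35,000.00 × (0.07/12) / 0.188921
PMT = $1,080.70 per month

PMT = PV × r / (1-(1+r)^(-n)) = $1,080.70/month


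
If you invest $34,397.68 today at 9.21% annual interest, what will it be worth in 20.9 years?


Future value formula: FV = PV × (1 + r)^t
FV = $34,397.68 × (1 + 0.0921)^20.9
FV = $34,397.68 × 6.3049886
FV = $216,876.98

FV = PV × (1 + r)^t = $216,876.98


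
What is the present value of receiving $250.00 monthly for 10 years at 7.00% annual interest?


Present value of an ordinary annuity: PV = PMT × (1 − (1 + r)^(−n)) / r
Monthly rate r = 0.07/12 ≈ 0.00583333, n = 120
PV = $250.00 × (1 − (1 + 0.07/12)^(−120)) / (0.07/12)
PV = $250.00 × 86.126354
PV = $21,531.59

PV = PMT × (1-(1+r)^(-n))/r = $21,531.59


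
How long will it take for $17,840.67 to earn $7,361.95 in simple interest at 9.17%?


Rearrange the simple interest formula for t:
I = P × r × t  ⇒  t = I / (P × r)
t = $7,361.95 / ($17,840.67 × 0.0917)
t = 4.5

t = I/(P×r) = 4.5 years


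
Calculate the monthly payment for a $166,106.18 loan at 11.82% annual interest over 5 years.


Loan payment formula: PMT = PV × r / (1 − (1 + r)^(−n))
Monthly rate r = 0.1182/12 = 0.00985, n = 60 months
Denominator: 1 − (1 + 0.1182/12)^(−60) = 0.444623
PMT = $166,106.18 × (0.1182/12) / 0.444623
PMT = $3,679.85 per month

PMT = PV × r / (1-(1+r)^(-n)) = $3,679.85/month


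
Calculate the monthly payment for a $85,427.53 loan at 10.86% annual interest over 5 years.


Loan payment formula: PMT = PV × r / (1 − (1 + r)^(−n))
Monthly rate r = 0.1086/12 = 0.00905, n = 60 months
Denominator: 1 − (1 + 0.1086/12)^(−60) = 0.417577
PMT = $85,427.53 × (0.1086/12) / 0.417577
PMT = $1,851.44 per month

PMT = PV × r / (1-(1+r)^(-n)) = $1,851.44/month


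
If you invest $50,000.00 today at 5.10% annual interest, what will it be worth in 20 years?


Future value formula: FV = PV × (1 + r)^t
FV = $50,000.00 × (1 + 0.051)^20
FV = $50,000.00 × 2.7042966
FV = $135,214.83

FV = PV × (1 + r)^t = $135,214.83


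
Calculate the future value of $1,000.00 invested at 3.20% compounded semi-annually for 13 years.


Compound interest formula: A = P(1 + r/n)^(nt)
A = $1,000.00 × (1 + 0.032/2)^(2 × 13)
Growth factor: (1 + 0.032/2)^26 = 1.510902
A = $1,000.00 × 1.510902
A = $1,510.90

A = P(1 + r/n)^(nt) = $1,510.90


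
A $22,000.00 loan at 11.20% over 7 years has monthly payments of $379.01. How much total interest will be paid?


Total paid over the life of the loan = PMT × n.
Total paid = $379.01 × 84 = $31,836.84
Total interest = total paid − principal = $31,836.84 − $22,000.00 = $9,836.84

Total interest = (PMT × n) - PV = $9,836.84


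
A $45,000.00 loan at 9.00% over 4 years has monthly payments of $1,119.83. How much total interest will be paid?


Total paid over the life of the loan = PMT × n.
Total paid = $1,119.83 × 48 = $53,751.84
Total interest = total paid − principal = $53,751.84 − $45,000.00 = $8,751.84

Total interest = (PMT × n) - PV = $8,751.84


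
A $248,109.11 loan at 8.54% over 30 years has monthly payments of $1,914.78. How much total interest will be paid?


Total paid over the life of the loan = PMT × n.
Total paid = $1,914.78 × 360 = $689,320.80
Total interest = total paid − principal = $689,320.80 − $248,109.11 = $441,211.69

Total interest = (PMT × n) - PV = $441,211.69


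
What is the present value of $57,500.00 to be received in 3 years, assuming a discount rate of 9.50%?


Present value formula: PV = FV / (1 + r)^t
PV = $57,500.00 / (1 + 0.095)^3
PV = $57,500.00 / 1.3129324
PV = $43,795.10

PV = FV / (1 + r)^t = $43,795.10


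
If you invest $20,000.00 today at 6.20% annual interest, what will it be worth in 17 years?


Future value formula: FV = PV × (1 + r)^t
FV = $20,000.00 × (1 + 0.062)^17
FV = $20,000.00 × 2.780461
FV = $55,609.22

FV = PV × (1 + r)^t = $55,609.22


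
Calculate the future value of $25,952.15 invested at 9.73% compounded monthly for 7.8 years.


Compound interest formula: A = P(1 + r/n)^(nt)
A = $25,952.15 × (1 + 0.0973/12)^(12 × 7.8)
Growth factor: (1 + 0.0973/12)^93.6 = 2.129484
A = $25,952.15 × 2.129484
A = $55,264.69

A = P(1 + r/n)^(nt) = $55,264.69


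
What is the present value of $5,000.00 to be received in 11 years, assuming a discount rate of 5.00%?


Present value formula: PV = FV / (1 + r)^t
PV = $5,000.00 / (1 + 0.05)^11
PV = $5,000.00 / 1.710339
PV = $2,923.40

PV = FV / (1 + r)^t = $2,923.40


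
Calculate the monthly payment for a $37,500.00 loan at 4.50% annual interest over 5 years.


Loan payment formula: PMT = PV × r / (1 − (1 + r)^(−n))
Monthly rate r = 0.045/12 = 0.00375, n = 60 months
Denominator: 1 − (1 + 0.045/12)^(−60) = 0.201148
PMT = $37,500.00 × (0.045/12) / 0.201148
PMT = $699.11 per month

PMT = PV × r / (1-(1+r)^(-n)) = $699.11/month


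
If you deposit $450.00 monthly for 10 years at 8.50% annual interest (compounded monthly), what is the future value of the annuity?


Future value of an ordinary annuity: FV = PMT × ((1 + r)^n − 1) / r
Monthly rate r = 0.085/12 ≈ 0.00708333, n = 120
FV = $450.00 × ((1 + 0.085/12)^120 − 1) / (0.085/12)
FV = $450.00 × 188.138416
FV = $84,662.29

FV = PMT × ((1+r)^n - 1)/r = $84,662.29


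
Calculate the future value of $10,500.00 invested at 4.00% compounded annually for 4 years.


Compound interest formula: A = P(1 + r/n)^(nt)
A = $10,500.00 × (1 + 0.04/1)^(1 × 4)
Growth factor: (1 + 0.04/1)^4 = 1.16985856
A = $10,500.00 × 1.16985856
A = $12,283.51

A = P(1 + r/n)^(nt) = $12,283.51


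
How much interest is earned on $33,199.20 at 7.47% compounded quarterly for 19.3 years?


Compound interest earned = final amount − principal.
A = P(1 + r/n)^(nt) = $33,199.20 × (1 + 0.0747/4)^(4 × 19.3) = $138,509.53
Interest = A − P = $138,509.53 − $33,199.20 = $105,310.33

Interest = A - P = $105,310.33


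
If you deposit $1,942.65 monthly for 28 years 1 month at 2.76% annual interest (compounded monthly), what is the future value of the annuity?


Future value of an ordinary annuity: FV = PMT × ((1 + r)^n − 1) / r
Monthly rate r = 0.0276/12 = 0.0023, n = 337
FV = $1,942.65 × ((1 + 0.0276/12)^337 − 1) / (0.0276/12)
FV = $1,942.65 × 508.207841
FV = $987,269.96

FV = PMT × ((1+r)^n - 1)/r = $987,269.96


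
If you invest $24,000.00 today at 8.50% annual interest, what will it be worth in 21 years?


Future value formula: FV = PV × (1 + r)^t
FV = $24,000.00 × (1 + 0.085)^21
FV = $24,000.00 × 5.546570
FV = $133,117.68

FV = PV × (1 + r)^t = $133,117.68


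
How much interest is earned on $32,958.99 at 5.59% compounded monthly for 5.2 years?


Compound interest earned = final amount − principal.
A = P(1 + r/n)^(nt) = $32,958.99 × (1 + 0.0559/12)^(12 × 5.2) = $44,047.52
Interest = A − P = $44,047.52 − $32,958.99 = $11,088.53

Interest = A - P = $11,088.53
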